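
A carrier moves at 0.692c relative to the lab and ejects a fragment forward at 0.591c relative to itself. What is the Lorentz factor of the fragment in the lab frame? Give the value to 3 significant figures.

u_lab = (0.591 + 0.692)/(1 + 0.591×0.692) = 1.283/1.40897 = 0.910593
γ = 1/√(1 − 0.910593²) = 2.42

γ ≈ 2.42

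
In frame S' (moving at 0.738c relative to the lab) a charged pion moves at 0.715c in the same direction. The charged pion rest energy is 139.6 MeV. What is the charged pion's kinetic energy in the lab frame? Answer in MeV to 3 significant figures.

K ≈ 312 MeV

u_lab = (0.715 + 0.738)/(1 + 0.715×0.738) = 0.951122
γ = 1/√(1 − 0.951122²) = 3.2382
K = (γ − 1)m₀c² = (3.2382 − 1) × 139.6 = 2.2382 × 139.6 = 312 MeV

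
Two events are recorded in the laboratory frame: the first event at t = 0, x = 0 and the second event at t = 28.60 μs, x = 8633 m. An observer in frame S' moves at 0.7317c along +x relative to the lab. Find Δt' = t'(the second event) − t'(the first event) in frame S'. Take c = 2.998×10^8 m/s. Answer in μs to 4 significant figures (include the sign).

γ = 1/√(1 − 0.7317²) = 1.46708
Δt' = γ(Δt − vΔx/c²) = 1.46708 × (28.60 μs − 0.7317×8633 m / (2.998×10^8 m/s))
= 1.46708 × (7.53007 μs) = 11.05 μs

Δt' ≈ 11.05 μs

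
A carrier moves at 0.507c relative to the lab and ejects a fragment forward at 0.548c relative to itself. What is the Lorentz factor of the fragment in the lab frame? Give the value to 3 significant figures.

γ ≈ 1.77

u_lab = (0.548 + 0.507)/(1 + 0.548×0.507) = 1.055/1.27784 = 0.825615
γ = 1/√(1 − 0.825615²) = 1.77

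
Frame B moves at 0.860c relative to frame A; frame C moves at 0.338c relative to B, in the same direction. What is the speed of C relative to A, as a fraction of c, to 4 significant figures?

u ≈ 0.9282c

Compose boost 2: (0.338 + 0.860)/(1 + 0.338×0.860) = 1.198/1.29068 = 0.9282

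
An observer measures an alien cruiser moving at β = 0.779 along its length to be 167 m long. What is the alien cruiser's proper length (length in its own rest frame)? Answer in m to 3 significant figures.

L₀ ≈ 266 m

γ = 1/√(1 − 0.779²) = 1.5948
L₀ = γL = 1.5948 × 167 = 266 m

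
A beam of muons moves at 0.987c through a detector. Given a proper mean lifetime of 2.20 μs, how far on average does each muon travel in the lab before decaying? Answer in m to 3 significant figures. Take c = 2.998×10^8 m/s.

γ = 1/√(1 − 0.987²) = 6.2220
Dilated lifetime: Δt = γτ₀ = 6.2220 × 2.20 μs = 13.688 μs
d = vΔt = 0.987c × 13.688 μs = 2.9590×10^8 m/s × 1.3688×10^-5 s = 4050 m

d ≈ 4050 m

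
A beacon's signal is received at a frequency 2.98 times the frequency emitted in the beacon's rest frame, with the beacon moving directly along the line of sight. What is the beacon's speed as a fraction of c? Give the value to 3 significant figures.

f_obs/f_src = √((1+β)/(1−β)) = 2.98  ⇒  (1+β)/(1−β) = 8.8804
β = |1 − D²|/(1 + D²) = |1 − 8.8804|/(1 + 8.8804) = 0.798

β ≈ 0.798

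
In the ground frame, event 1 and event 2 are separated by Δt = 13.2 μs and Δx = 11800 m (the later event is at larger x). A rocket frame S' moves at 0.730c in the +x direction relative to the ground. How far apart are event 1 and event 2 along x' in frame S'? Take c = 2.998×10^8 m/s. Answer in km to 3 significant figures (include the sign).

Δx' ≈ 13.0 km

γ = 1/√(1 − 0.730²) = 1.4632
Δx' = γ(Δx − vΔt) = 1.4632 × (11800 m − 0.730×(2.998×10^8 m/s)×13.2×10^-6 s)
= 1.4632 × (8911.1 m) = 13.0 km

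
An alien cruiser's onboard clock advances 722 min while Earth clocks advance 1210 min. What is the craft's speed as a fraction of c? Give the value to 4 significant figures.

β ≈ 0.8025

γ = Δt/τ₀ = 1210/722 = 1.67590
β = √(1 − 1/γ²) = √(1 − 1/1.67590²) = 0.8025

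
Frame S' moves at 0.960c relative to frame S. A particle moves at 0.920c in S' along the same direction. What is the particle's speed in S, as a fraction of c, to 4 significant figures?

u ≈ 0.9983c

Relativistic velocity addition: u = (u' + v)/(1 + u'v/c²)
= (0.920 + 0.960)/(1 + 0.920×0.960) = 1.880/1.88320 = 0.9983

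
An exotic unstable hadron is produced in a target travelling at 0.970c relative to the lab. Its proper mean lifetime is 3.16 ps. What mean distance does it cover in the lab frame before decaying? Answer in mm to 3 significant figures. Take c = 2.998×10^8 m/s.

γ = 1/√(1 − 0.970²) = 4.1135
Dilated lifetime: Δt = γτ₀ = 4.1135 × 3.16 ps = 12.999 ps
d = vΔt = 0.970c × 12.999 ps = 2.9081×10^8 m/s × 1.2999×10^-11 s = 3.78 mm

d ≈ 3.78 mm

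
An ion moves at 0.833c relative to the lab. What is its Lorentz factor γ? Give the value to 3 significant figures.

γ = 1/√(1 − β²) = 1/√(1 − 0.833²) = 1/√(0.30611) = 1.81

γ ≈ 1.81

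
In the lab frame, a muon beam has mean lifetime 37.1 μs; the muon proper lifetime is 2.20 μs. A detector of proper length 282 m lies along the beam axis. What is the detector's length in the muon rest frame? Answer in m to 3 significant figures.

Time dilation ⇒ γ = Δt/τ₀ = 37.1/2.20 = 16.864
Length contraction: L = L₀/γ = 282/16.864 = 16.7 m

L ≈ 16.7 m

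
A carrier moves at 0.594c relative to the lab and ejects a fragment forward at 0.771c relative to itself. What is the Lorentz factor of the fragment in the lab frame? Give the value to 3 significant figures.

u_lab = (0.771 + 0.594)/(1 + 0.771×0.594) = 1.365/1.45797 = 0.936231
γ = 1/√(1 − 0.936231²) = 2.85

γ ≈ 2.85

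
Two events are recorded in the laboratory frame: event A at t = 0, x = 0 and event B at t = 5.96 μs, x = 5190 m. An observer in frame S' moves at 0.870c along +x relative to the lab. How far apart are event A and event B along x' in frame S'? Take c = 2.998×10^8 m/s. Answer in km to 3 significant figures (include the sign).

Δx' ≈ 7.37 km

γ = 1/√(1 − 0.870²) = 2.0282
Δx' = γ(Δx − vΔt) = 2.0282 × (5190 m − 0.870×(2.998×10^8 m/s)×5.96×10^-6 s)
= 2.0282 × (3635.5 m) = 7.37 km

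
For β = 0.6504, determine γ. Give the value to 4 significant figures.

γ = 1/√(1 − β²) = 1/√(1 − 0.6504²) = 1/√(0.576980) = 1.316

γ ≈ 1.316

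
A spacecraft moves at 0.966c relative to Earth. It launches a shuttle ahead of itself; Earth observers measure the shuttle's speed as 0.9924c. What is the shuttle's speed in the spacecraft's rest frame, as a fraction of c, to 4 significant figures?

u' ≈ 0.6386c

Inverse velocity addition: u' = (u − v)/(1 − uv/c²)
= (0.9924 − 0.966)/(1 − 0.9924×0.966) = 0.02640/0.0413416 = 0.6386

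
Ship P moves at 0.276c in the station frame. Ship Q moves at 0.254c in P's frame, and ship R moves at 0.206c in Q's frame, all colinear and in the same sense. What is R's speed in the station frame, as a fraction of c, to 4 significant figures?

u ≈ 0.6364c

Compose boost 2: (0.254 + 0.276)/(1 + 0.254×0.276) = 0.5300/1.07010 = 0.495279
Compose boost 3: (0.206 + 0.495279)/(1 + 0.206×0.495279) = 0.701279/1.10203 = 0.6364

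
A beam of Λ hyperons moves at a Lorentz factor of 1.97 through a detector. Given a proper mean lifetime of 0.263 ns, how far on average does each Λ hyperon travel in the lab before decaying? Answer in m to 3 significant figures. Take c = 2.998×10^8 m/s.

d ≈ 0.134 m

β = √(1 − 1/γ²) = √(1 − 1/1.97²) = 0.86158
Dilated lifetime: Δt = γτ₀ = 1.97 × 0.263 ns = 0.51811 ns
d = vΔt = 0.86158c × 0.51811 ns = 2.5830×10^8 m/s × 5.1811×10^-10 s = 0.134 m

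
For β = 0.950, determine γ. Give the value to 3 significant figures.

γ ≈ 3.20

γ = 1/√(1 − β²) = 1/√(1 − 0.950²) = 1/√(0.097500) = 3.20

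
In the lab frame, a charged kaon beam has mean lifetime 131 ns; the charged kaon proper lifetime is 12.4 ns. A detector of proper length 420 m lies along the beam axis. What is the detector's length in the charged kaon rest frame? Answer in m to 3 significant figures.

Time dilation ⇒ γ = Δt/τ₀ = 131/12.4 = 10.565
Length contraction: L = L₀/γ = 420/10.565 = 39.8 m

L ≈ 39.8 m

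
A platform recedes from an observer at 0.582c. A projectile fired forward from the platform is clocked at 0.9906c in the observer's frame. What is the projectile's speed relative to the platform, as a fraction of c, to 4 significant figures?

u' ≈ 0.9649c

Inverse velocity addition: u' = (u − v)/(1 − uv/c²)
= (0.9906 − 0.582)/(1 − 0.9906×0.582) = 0.4086/0.423471 = 0.9649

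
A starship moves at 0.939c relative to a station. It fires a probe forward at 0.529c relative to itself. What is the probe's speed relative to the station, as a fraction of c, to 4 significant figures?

u ≈ 0.9808c

Relativistic velocity addition: u = (u' + v)/(1 + u'v/c²)
= (0.529 + 0.939)/(1 + 0.529×0.939) = 1.468/1.49673 = 0.9808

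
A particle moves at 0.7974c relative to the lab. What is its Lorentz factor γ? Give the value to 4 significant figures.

γ ≈ 1.657

γ = 1/√(1 − β²) = 1/√(1 − 0.7974²) = 1/√(0.364153) = 1.657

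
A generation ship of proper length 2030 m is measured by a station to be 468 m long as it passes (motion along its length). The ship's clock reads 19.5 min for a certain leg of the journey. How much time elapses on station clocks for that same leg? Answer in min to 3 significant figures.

Δt ≈ 84.6 min

Length contraction ⇒ γ = L₀/L = 2030/468 = 4.3376
Time dilation: Δt = γτ₀ = 4.3376 × 19.5 min = 84.6 min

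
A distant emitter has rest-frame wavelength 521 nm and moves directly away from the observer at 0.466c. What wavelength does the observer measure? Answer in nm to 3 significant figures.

Relativistic Doppler: λ_obs = λ_src √((1+β)/(1−β))
= 521 × √(1.4660/0.53400) = 521 × 1.6569 = 863 nm

λ_obs ≈ 863 nm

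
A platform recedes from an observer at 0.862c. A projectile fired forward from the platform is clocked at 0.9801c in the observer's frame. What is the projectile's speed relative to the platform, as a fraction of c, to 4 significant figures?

u' ≈ 0.7612c

Inverse velocity addition: u' = (u − v)/(1 − uv/c²)
= (0.9801 − 0.862)/(1 − 0.9801×0.862) = 0.1181/0.155154 = 0.7612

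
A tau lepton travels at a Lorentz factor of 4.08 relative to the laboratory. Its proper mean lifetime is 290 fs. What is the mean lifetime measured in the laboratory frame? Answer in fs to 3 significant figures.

Δt ≈ 1180 fs

γ = 4.08 (given)
Time dilation: Δt = γτ₀ = 4.08 × 290 fs = 1180 fs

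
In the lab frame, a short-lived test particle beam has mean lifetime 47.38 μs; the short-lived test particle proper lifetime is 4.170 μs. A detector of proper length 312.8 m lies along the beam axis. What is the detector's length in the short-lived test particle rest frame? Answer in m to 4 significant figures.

L ≈ 27.53 m

Time dilation ⇒ γ = Δt/τ₀ = 47.38/4.170 = 11.3621
Length contraction: L = L₀/γ = 312.8/11.3621 = 27.53 m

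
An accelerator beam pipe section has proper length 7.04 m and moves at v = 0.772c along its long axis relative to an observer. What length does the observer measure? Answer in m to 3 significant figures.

γ = 1/√(1 − 0.772²) = 1.5733
Length contraction: L = L₀/γ = 7.04/1.5733 = 4.47 m

L ≈ 4.47 m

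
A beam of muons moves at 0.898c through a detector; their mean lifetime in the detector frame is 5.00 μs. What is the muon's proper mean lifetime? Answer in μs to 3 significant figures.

τ₀ ≈ 2.20 μs

γ = 1/√(1 − 0.898²) = 2.2728
Proper time: τ₀ = Δt/γ = 5.00/2.2728 = 2.20 μs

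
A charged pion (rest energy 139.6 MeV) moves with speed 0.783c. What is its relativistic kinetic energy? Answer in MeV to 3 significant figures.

γ = 1/√(1 − 0.783²) = 1.6077
K = (γ − 1)m₀c² = (1.6077 − 1) × 139.6 MeV = 0.60766 × 139.6 MeV = 84.8 MeV

K ≈ 84.8 MeV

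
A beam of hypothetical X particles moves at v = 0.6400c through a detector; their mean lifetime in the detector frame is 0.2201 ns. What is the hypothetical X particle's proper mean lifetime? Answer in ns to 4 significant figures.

γ = 1/√(1 − 0.6400²) = 1.30145
Proper time: τ₀ = Δt/γ = 0.2201/1.30145 = 0.1691 ns

τ₀ ≈ 0.1691 ns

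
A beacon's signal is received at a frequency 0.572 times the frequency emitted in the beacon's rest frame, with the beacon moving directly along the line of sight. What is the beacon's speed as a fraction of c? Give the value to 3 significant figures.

f_obs/f_src = √((1−β)/(1+β)) = 0.572  ⇒  (1−β)/(1+β) = 0.32718
β = |1 − D²|/(1 + D²) = |1 − 0.32718|/(1 + 0.32718) = 0.507

β ≈ 0.507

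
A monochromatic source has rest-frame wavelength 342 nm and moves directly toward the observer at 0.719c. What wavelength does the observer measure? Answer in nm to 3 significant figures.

λ_obs ≈ 138 nm

Relativistic Doppler: λ_obs = λ_src √((1−β)/(1+β))
= 342 × √(0.28100/1.7190) = 342 × 0.40431 = 138 nm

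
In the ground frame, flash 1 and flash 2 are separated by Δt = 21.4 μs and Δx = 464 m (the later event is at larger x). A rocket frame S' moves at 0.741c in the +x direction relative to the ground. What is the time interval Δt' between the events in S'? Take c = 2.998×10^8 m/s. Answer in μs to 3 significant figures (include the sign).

Δt' ≈ 30.2 μs

γ = 1/√(1 − 0.741²) = 1.4892
Δt' = γ(Δt − vΔx/c²) = 1.4892 × (21.4 μs − 0.741×464 m / (2.998×10^8 m/s))
= 1.4892 × (20.253 μs) = 30.2 μs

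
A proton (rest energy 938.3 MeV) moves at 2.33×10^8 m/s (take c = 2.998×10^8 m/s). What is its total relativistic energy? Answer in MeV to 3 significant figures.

E ≈ 1490 MeV

β = v/c = 2.33×10^8 / 2.998×10^8 = 0.77718
γ = 1/√(1 − 0.77718²) = 1.5891
E = γm₀c² = 1.5891 × 938.3 MeV = 1490 MeV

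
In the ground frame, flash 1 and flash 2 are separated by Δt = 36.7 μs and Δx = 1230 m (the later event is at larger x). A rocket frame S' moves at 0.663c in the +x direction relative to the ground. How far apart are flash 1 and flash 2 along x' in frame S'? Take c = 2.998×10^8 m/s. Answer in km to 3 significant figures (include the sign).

Δx' ≈ -8.10 km

γ = 1/√(1 − 0.663²) = 1.3358
Δx' = γ(Δx − vΔt) = 1.3358 × (1230 m − 0.663×(2.998×10^8 m/s)×36.7×10^-6 s)
= 1.3358 × (-6064.8 m) = -8.10 km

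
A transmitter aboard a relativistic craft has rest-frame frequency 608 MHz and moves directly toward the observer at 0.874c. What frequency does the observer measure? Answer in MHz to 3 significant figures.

f_obs ≈ 2340 MHz

Relativistic Doppler: f_obs = f_src √((1+β)/(1−β))
= 608 × √(1.8740/0.12600) = 608 × 3.8566 = 2340 MHz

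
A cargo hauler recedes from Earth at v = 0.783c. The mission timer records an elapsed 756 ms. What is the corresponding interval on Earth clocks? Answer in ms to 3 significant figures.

Δt ≈ 1220 ms

γ = 1/√(1 − 0.783²) = 1.6077
Time dilation: Δt = γτ₀ = 1.6077 × 756 ms = 1220 ms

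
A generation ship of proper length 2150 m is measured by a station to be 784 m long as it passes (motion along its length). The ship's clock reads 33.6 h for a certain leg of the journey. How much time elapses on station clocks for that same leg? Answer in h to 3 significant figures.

Length contraction ⇒ γ = L₀/L = 2150/784 = 2.7423
Time dilation: Δt = γτ₀ = 2.7423 × 33.6 h = 92.1 h

Δt ≈ 92.1 h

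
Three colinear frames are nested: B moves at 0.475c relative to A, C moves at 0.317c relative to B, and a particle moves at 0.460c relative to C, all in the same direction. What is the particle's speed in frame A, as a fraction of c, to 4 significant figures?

u ≈ 0.8722c

Compose boost 2: (0.317 + 0.475)/(1 + 0.317×0.475) = 0.7920/1.15057 = 0.688351
Compose boost 3: (0.460 + 0.688351)/(1 + 0.460×0.688351) = 1.14835/1.31664 = 0.8722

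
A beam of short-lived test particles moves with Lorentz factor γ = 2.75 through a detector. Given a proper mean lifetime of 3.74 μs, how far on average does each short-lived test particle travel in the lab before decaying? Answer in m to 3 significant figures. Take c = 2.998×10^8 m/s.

β = √(1 − 1/γ²) = √(1 − 1/2.75²) = 0.93154
Dilated lifetime: Δt = γτ₀ = 2.75 × 3.74 μs = 10.285 μs
d = vΔt = 0.93154c × 10.285 μs = 2.7928×10^8 m/s × 1.0285×10^-5 s = 2870 m

d ≈ 2870 m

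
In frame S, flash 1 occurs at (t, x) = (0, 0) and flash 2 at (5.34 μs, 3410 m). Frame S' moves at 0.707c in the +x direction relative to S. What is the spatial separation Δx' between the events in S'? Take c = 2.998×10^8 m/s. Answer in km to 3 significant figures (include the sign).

γ = 1/√(1 − 0.707²) = 1.4140
Δx' = γ(Δx − vΔt) = 1.4140 × (3410 m − 0.707×(2.998×10^8 m/s)×5.34×10^-6 s)
= 1.4140 × (2278.1 m) = 3.22 km

Δx' ≈ 3.22 km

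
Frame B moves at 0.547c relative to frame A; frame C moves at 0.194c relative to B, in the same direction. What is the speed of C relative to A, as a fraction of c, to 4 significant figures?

Compose boost 2: (0.194 + 0.547)/(1 + 0.194×0.547) = 0.7410/1.10612 = 0.6699

u ≈ 0.6699c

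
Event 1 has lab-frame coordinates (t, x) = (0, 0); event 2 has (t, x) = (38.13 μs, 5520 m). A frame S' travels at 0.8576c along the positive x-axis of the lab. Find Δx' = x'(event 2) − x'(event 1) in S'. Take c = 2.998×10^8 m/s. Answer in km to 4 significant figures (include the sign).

Δx' ≈ -8.329 km

γ = 1/√(1 − 0.8576²) = 1.94433
Δx' = γ(Δx − vΔt) = 1.94433 × (5520 m − 0.8576×(2.998×10^8 m/s)×38.13×10^-6 s)
= 1.94433 × (-4283.55 m) = -8.329 km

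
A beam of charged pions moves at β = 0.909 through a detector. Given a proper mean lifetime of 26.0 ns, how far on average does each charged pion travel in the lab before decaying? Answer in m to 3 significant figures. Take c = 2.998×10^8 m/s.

γ = 1/√(1 − 0.909²) = 2.3993
Dilated lifetime: Δt = γτ₀ = 2.3993 × 26.0 ns = 62.381 ns
d = vΔt = 0.909c × 62.381 ns = 2.7252×10^8 m/s × 6.2381×10^-8 s = 17.0 m

d ≈ 17.0 m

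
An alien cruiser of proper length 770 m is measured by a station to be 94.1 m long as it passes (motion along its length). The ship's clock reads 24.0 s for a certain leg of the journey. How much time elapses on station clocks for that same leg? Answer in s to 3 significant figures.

Length contraction ⇒ γ = L₀/L = 770/94.1 = 8.1828
Time dilation: Δt = γτ₀ = 8.1828 × 24.0 s = 196 s

Δt ≈ 196 s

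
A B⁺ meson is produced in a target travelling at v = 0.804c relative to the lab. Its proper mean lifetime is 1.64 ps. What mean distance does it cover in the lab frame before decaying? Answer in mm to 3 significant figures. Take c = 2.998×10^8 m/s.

d ≈ 0.665 mm

γ = 1/√(1 − 0.804²) = 1.6817
Dilated lifetime: Δt = γτ₀ = 1.6817 × 1.64 ps = 2.7580 ps
d = vΔt = 0.804c × 2.7580 ps = 2.4104×10^8 m/s × 2.7580×10^-12 s = 0.665 mm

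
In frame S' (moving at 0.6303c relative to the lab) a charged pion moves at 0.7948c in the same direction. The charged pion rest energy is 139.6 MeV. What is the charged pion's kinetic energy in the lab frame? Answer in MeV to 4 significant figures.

u_lab = (0.7948 + 0.6303)/(1 + 0.7948×0.6303) = 0.9494575
γ = 1/√(1 − 0.9494575²) = 3.18577
K = (γ − 1)m₀c² = (3.18577 − 1) × 139.6 = 2.18577 × 139.6 = 305.1 MeV

K ≈ 305.1 MeV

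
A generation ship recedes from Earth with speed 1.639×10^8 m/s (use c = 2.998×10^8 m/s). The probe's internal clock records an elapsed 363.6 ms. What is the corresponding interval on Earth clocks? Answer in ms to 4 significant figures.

β = v/c = 1.639×10^8 / 2.998×10^8 = 0.546698
γ = 1/√(1 − 0.546698²) = 1.19427
Time dilation: Δt = γτ₀ = 1.19427 × 363.6 ms = 434.2 ms

Δt ≈ 434.2 ms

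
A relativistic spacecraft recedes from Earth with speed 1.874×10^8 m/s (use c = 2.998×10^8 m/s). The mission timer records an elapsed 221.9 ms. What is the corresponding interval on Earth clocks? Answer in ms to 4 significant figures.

Δt ≈ 284.3 ms

β = v/c = 1.874×10^8 / 2.998×10^8 = 0.625083
γ = 1/√(1 − 0.625083²) = 1.28113
Time dilation: Δt = γτ₀ = 1.28113 × 221.9 ms = 284.3 ms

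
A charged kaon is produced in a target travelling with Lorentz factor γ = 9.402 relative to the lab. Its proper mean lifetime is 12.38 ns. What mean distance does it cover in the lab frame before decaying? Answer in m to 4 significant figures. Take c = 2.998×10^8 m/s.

d ≈ 34.70 m

β = √(1 − 1/γ²) = √(1 − 1/9.402²) = 0.994328
Dilated lifetime: Δt = γτ₀ = 9.402 × 12.38 ns = 116.397 ns
d = vΔt = 0.994328c × 116.397 ns = 2.98099×10^8 m/s × 1.16397×10^-7 s = 34.70 m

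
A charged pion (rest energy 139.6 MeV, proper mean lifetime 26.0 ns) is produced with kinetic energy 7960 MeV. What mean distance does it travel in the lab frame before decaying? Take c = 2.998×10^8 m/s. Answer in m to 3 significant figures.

γ = 1 + K/(m₀c²) = 1 + 7960/139.6 = 58.020
β = √(1 − 1/γ²) = 0.99985
Dilated lifetime: γτ₀ = 58.020 × 26.0 ns = 1508.5 ns
d = βc·γτ₀ = 0.99985 × (2.998×10^8 m/s) × 1.5085×10^-6 s = 452 m

d ≈ 452 m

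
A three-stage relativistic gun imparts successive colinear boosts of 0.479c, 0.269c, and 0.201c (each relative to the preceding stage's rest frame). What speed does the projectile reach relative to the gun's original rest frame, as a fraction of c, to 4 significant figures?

u ≈ 0.7621c

Compose boost 2: (0.269 + 0.479)/(1 + 0.269×0.479) = 0.7480/1.12885 = 0.662621
Compose boost 3: (0.201 + 0.662621)/(1 + 0.201×0.662621) = 0.863621/1.13319 = 0.7621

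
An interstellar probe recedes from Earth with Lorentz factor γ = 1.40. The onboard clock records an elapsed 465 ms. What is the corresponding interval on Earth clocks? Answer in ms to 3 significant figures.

Δt ≈ 651 ms

γ = 1.40 (given)
Time dilation: Δt = γτ₀ = 1.40 × 465 ms = 651 ms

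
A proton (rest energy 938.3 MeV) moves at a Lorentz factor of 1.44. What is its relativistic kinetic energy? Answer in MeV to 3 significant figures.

K ≈ 413 MeV

γ = 1.44 (given)
K = (γ − 1)m₀c² = (1.44 − 1) × 938.3 MeV = 0.44000 × 938.3 MeV = 413 MeV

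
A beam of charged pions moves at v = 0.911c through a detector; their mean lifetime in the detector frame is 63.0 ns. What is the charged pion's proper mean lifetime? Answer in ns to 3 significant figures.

γ = 1/√(1 − 0.911²) = 2.4248
Proper time: τ₀ = Δt/γ = 63.0/2.4248 = 26.0 ns

τ₀ ≈ 26.0 ns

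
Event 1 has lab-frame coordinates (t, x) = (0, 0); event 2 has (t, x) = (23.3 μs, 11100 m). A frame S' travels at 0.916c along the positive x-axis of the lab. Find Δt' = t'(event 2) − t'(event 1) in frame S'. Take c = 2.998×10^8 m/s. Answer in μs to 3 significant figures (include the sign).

γ = 1/√(1 − 0.916²) = 2.4927
Δt' = γ(Δt − vΔx/c²) = 2.4927 × (23.3 μs − 0.916×11100 m / (2.998×10^8 m/s))
= 2.4927 × (-10.615 μs) = -26.5 μs

Δt' ≈ -26.5 μs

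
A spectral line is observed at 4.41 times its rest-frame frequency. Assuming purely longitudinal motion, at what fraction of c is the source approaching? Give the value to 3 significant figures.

β ≈ 0.902

f_obs/f_src = √((1+β)/(1−β)) = 4.41  ⇒  (1+β)/(1−β) = 19.448
β = |1 − D²|/(1 + D²) = |1 − 19.448|/(1 + 19.448) = 0.902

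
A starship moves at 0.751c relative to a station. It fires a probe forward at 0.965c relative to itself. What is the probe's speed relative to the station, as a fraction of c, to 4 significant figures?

Relativistic velocity addition: u = (u' + v)/(1 + u'v/c²)
= (0.965 + 0.751)/(1 + 0.965×0.751) = 1.716/1.72471 = 0.9949

u ≈ 0.9949c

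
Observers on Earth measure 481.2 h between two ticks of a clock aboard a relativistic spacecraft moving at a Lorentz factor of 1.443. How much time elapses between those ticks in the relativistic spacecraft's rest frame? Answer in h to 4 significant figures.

γ = 1.443 (given)
Proper time: τ₀ = Δt/γ = 481.2/1.443 = 333.5 h

τ₀ ≈ 333.5 h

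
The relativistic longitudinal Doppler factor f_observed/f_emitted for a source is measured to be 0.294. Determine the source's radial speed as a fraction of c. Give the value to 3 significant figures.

f_obs/f_src = √((1−β)/(1+β)) = 0.294  ⇒  (1−β)/(1+β) = 0.086436
β = |1 − D²|/(1 + D²) = |1 − 0.086436|/(1 + 0.086436) = 0.841

β ≈ 0.841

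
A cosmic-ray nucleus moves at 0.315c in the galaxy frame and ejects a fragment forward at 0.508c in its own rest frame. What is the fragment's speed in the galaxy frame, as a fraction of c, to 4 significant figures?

u ≈ 0.7095c

Compose boost 2: (0.508 + 0.315)/(1 + 0.508×0.315) = 0.8230/1.16002 = 0.7095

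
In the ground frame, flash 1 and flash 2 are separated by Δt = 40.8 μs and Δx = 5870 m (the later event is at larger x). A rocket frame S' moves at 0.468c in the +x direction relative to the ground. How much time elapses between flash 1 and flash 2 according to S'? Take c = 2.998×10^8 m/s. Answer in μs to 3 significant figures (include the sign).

Δt' ≈ 35.8 μs

γ = 1/√(1 − 0.468²) = 1.1316
Δt' = γ(Δt − vΔx/c²) = 1.1316 × (40.8 μs − 0.468×5870 m / (2.998×10^8 m/s))
= 1.1316 × (31.637 μs) = 35.8 μs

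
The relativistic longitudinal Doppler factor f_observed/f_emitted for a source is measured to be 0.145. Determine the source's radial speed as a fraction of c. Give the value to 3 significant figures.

f_obs/f_src = √((1−β)/(1+β)) = 0.145  ⇒  (1−β)/(1+β) = 0.021025
β = |1 − D²|/(1 + D²) = |1 − 0.021025|/(1 + 0.021025) = 0.959

β ≈ 0.959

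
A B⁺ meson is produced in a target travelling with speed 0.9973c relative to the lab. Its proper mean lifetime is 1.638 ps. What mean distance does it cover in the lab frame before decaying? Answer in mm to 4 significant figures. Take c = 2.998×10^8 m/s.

d ≈ 6.669 mm

γ = 1/√(1 − 0.9973²) = 13.6175
Dilated lifetime: Δt = γτ₀ = 13.6175 × 1.638 ps = 22.3054 ps
d = vΔt = 0.9973c × 22.3054 ps = 2.98991×10^8 m/s × 2.23054×10^-11 s = 6.669 mm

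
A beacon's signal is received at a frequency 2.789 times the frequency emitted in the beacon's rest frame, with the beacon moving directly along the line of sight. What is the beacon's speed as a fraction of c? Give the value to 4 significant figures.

f_obs/f_src = √((1+β)/(1−β)) = 2.789  ⇒  (1+β)/(1−β) = 7.77852
β = |1 − D²|/(1 + D²) = |1 − 7.77852|/(1 + 7.77852) = 0.7722

β ≈ 0.7722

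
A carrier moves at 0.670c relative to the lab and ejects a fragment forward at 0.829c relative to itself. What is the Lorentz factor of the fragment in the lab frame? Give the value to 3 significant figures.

u_lab = (0.829 + 0.670)/(1 + 0.829×0.670) = 1.499/1.55543 = 0.963721
γ = 1/√(1 − 0.963721²) = 3.75

γ ≈ 3.75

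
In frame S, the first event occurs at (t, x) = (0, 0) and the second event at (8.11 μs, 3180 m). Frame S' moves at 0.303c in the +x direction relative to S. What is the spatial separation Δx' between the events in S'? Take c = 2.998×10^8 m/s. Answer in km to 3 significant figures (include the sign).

γ = 1/√(1 − 0.303²) = 1.0493
Δx' = γ(Δx − vΔt) = 1.0493 × (3180 m − 0.303×(2.998×10^8 m/s)×8.11×10^-6 s)
= 1.0493 × (2443.3 m) = 2.56 km

Δx' ≈ 2.56 km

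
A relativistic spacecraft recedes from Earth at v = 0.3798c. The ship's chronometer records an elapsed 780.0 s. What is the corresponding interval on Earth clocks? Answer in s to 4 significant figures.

Δt ≈ 843.2 s

γ = 1/√(1 − 0.3798²) = 1.08100
Time dilation: Δt = γτ₀ = 1.08100 × 780.0 s = 843.2 s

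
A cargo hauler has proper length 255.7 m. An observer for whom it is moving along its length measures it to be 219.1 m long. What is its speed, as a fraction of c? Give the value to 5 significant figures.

β ≈ 0.51554

γ = L₀/L = 255.7/219.1 = 1.167047
β = √(1 − 1/γ²) = 0.51554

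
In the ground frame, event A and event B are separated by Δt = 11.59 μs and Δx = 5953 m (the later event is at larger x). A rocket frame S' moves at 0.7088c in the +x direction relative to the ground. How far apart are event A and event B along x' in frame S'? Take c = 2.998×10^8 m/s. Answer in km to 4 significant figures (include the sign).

γ = 1/√(1 − 0.7088²) = 1.41762
Δx' = γ(Δx − vΔt) = 1.41762 × (5953 m − 0.7088×(2.998×10^8 m/s)×11.59×10^-6 s)
= 1.41762 × (3490.15 m) = 4.948 km

Δx' ≈ 4.948 km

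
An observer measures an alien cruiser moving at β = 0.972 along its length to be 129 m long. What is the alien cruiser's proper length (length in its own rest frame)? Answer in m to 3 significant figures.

γ = 1/√(1 − 0.972²) = 4.2557
L₀ = γL = 4.2557 × 129 = 549 m

L₀ ≈ 549 m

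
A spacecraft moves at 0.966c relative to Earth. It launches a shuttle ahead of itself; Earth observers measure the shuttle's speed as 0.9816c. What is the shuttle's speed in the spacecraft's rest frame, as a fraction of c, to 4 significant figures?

u' ≈ 0.3013c

Inverse velocity addition: u' = (u − v)/(1 − uv/c²)
= (0.9816 − 0.966)/(1 − 0.9816×0.966) = 0.01560/0.0517744 = 0.3013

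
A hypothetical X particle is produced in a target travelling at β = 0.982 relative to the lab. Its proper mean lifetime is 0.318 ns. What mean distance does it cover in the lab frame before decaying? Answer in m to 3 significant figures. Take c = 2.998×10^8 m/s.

γ = 1/√(1 − 0.982²) = 5.2943
Dilated lifetime: Δt = γτ₀ = 5.2943 × 0.318 ns = 1.6836 ns
d = vΔt = 0.982c × 1.6836 ns = 2.9440×10^8 m/s × 1.6836×10^-9 s = 0.496 m

d ≈ 0.496 m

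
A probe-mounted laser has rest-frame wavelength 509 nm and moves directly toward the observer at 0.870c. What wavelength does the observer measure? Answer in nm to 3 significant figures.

Relativistic Doppler: λ_obs = λ_src √((1−β)/(1+β))
= 509 × √(0.13000/1.8700) = 509 × 0.26366 = 134 nm

λ_obs ≈ 134 nm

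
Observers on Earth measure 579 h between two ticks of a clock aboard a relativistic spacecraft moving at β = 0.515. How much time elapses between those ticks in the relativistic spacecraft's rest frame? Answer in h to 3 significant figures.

γ = 1/√(1 − 0.515²) = 1.1666
Proper time: τ₀ = Δt/γ = 579/1.1666 = 496 h

τ₀ ≈ 496 h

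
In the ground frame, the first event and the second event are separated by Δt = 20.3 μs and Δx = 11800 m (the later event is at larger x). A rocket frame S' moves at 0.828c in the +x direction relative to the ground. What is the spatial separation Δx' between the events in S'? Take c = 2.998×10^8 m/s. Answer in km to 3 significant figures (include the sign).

γ = 1/√(1 − 0.828²) = 1.7834
Δx' = γ(Δx − vΔt) = 1.7834 × (11800 m − 0.828×(2.998×10^8 m/s)×20.3×10^-6 s)
= 1.7834 × (6760.8 m) = 12.1 km

Δx' ≈ 12.1 km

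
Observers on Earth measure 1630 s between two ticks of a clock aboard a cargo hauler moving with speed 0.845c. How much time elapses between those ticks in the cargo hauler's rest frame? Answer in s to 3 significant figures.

τ₀ ≈ 872 s

γ = 1/√(1 − 0.845²) = 1.8700
Proper time: τ₀ = Δt/γ = 1630/1.8700 = 872 s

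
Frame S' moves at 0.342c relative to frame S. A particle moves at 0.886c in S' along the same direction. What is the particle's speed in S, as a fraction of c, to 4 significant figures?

Relativistic velocity addition: u = (u' + v)/(1 + u'v/c²)
= (0.886 + 0.342)/(1 + 0.886×0.342) = 1.228/1.30301 = 0.9424

u ≈ 0.9424c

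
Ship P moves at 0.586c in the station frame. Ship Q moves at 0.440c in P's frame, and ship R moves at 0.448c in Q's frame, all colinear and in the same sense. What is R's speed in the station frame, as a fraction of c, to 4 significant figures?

Compose boost 2: (0.440 + 0.586)/(1 + 0.440×0.586) = 1.026/1.25784 = 0.815684
Compose boost 3: (0.448 + 0.815684)/(1 + 0.448×0.815684) = 1.26368/1.36543 = 0.9255

u ≈ 0.9255c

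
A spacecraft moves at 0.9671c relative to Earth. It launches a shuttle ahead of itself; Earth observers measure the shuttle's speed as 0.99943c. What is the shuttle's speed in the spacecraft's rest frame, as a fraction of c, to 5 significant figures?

Inverse velocity addition: u' = (u − v)/(1 − uv/c²)
= (0.99943 − 0.9671)/(1 − 0.99943×0.9671) = 0.032330/0.03345125 = 0.96648

u' ≈ 0.96648c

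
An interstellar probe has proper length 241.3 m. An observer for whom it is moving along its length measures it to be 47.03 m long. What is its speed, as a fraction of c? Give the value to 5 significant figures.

γ = L₀/L = 241.3/47.03 = 5.130768
β = √(1 − 1/γ²) = 0.98082

β ≈ 0.98082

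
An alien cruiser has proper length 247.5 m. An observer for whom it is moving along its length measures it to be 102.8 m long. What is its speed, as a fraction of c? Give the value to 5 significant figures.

γ = L₀/L = 247.5/102.8 = 2.407588
β = √(1 − 1/γ²) = 0.90966

β ≈ 0.90966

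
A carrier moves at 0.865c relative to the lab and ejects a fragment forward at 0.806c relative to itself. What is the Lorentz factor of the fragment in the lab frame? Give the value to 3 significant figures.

γ ≈ 5.71

u_lab = (0.806 + 0.865)/(1 + 0.806×0.865) = 1.671/1.69719 = 0.984569
γ = 1/√(1 − 0.984569²) = 5.71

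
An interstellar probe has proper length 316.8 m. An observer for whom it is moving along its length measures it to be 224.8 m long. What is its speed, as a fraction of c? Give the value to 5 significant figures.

β ≈ 0.70461

γ = L₀/L = 316.8/224.8 = 1.409253
β = √(1 − 1/γ²) = 0.70461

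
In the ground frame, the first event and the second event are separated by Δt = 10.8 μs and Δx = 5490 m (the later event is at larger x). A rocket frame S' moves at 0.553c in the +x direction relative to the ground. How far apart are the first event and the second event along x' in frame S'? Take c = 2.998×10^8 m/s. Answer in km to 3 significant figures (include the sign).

Δx' ≈ 4.44 km

γ = 1/√(1 − 0.553²) = 1.2002
Δx' = γ(Δx − vΔt) = 1.2002 × (5490 m − 0.553×(2.998×10^8 m/s)×10.8×10^-6 s)
= 1.2002 × (3699.5 m) = 4.44 km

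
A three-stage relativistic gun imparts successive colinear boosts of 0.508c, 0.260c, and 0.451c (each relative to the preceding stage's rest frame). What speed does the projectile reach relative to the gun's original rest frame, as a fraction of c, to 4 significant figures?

Compose boost 2: (0.260 + 0.508)/(1 + 0.260×0.508) = 0.7680/1.13208 = 0.678397
Compose boost 3: (0.451 + 0.678397)/(1 + 0.451×0.678397) = 1.12940/1.30596 = 0.8648

u ≈ 0.8648c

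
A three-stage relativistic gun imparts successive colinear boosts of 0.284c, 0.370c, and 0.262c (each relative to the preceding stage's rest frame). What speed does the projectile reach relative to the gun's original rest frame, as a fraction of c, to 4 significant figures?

u ≈ 0.7392c

Compose boost 2: (0.370 + 0.284)/(1 + 0.370×0.284) = 0.6540/1.10508 = 0.591812
Compose boost 3: (0.262 + 0.591812)/(1 + 0.262×0.591812) = 0.853812/1.15505 = 0.7392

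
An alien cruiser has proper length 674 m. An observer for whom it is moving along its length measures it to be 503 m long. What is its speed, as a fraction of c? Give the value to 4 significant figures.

β ≈ 0.6656

γ = L₀/L = 674/503 = 1.33996
β = √(1 − 1/γ²) = 0.6656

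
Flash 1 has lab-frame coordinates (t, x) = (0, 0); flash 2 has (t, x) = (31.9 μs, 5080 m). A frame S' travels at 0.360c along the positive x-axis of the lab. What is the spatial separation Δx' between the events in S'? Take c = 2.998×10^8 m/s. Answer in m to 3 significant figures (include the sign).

Δx' ≈ 1750 m

γ = 1/√(1 − 0.360²) = 1.0719
Δx' = γ(Δx − vΔt) = 1.0719 × (5080 m − 0.360×(2.998×10^8 m/s)×31.9×10^-6 s)
= 1.0719 × (1637.1 m) = 1750 m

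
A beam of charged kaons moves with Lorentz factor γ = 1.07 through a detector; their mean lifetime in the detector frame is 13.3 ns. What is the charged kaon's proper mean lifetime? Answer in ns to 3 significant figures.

τ₀ ≈ 12.4 ns

γ = 1.07 (given)
Proper time: τ₀ = Δt/γ = 13.3/1.07 = 12.4 ns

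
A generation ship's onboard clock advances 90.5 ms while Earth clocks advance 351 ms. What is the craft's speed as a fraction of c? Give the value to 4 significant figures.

γ = Δt/τ₀ = 351/90.5 = 3.87845
β = √(1 − 1/γ²) = √(1 − 1/3.87845²) = 0.9662

β ≈ 0.9662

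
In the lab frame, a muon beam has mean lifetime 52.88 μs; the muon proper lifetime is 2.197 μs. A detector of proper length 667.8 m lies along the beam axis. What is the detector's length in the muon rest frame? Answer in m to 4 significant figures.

Time dilation ⇒ γ = Δt/τ₀ = 52.88/2.197 = 24.0692
Length contraction: L = L₀/γ = 667.8/24.0692 = 27.75 m

L ≈ 27.75 m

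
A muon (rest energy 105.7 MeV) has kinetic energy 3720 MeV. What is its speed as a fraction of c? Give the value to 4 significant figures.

γ = 1 + K/(m₀c²) = 1 + 3720/105.7 = 36.1939
β = √(1 − 1/γ²) = 0.9996

β ≈ 0.9996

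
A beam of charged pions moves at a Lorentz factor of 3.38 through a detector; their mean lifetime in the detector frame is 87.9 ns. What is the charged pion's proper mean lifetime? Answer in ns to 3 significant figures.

γ = 3.38 (given)
Proper time: τ₀ = Δt/γ = 87.9/3.38 = 26.0 ns

τ₀ ≈ 26.0 ns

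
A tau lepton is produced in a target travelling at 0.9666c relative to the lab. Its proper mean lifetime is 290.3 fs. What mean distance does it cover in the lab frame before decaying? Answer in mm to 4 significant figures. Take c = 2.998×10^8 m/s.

γ = 1/√(1 − 0.9666²) = 3.90183
Dilated lifetime: Δt = γτ₀ = 3.90183 × 290.3 fs = 1132.70 fs
d = vΔt = 0.9666c × 1132.70 fs = 2.89787×10^8 m/s × 1.13270×10^-12 s = 0.3282 mm

d ≈ 0.3282 mm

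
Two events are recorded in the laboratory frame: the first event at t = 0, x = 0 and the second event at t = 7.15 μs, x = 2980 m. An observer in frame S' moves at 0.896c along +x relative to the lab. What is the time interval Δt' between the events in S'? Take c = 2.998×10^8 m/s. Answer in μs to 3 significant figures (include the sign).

Δt' ≈ -3.95 μs

γ = 1/√(1 − 0.896²) = 2.2520
Δt' = γ(Δt − vΔx/c²) = 2.2520 × (7.15 μs − 0.896×2980 m / (2.998×10^8 m/s))
= 2.2520 × (-1.7562 μs) = -3.95 μs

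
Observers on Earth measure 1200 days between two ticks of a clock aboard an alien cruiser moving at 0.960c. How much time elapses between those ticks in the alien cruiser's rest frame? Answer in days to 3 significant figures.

γ = 1/√(1 − 0.960²) = 3.5714
Proper time: τ₀ = Δt/γ = 1200/3.5714 = 336 days

τ₀ ≈ 336 days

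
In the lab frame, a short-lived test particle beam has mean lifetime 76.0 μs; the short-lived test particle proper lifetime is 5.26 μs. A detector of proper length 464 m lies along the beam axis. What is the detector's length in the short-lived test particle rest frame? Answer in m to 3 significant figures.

L ≈ 32.1 m

Time dilation ⇒ γ = Δt/τ₀ = 76.0/5.26 = 14.449
Length contraction: L = L₀/γ = 464/14.449 = 32.1 m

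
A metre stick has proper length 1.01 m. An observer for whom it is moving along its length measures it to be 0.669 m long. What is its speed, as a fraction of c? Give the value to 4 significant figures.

β ≈ 0.7492

γ = L₀/L = 1.01/0.669 = 1.50972
β = √(1 − 1/γ²) = 0.7492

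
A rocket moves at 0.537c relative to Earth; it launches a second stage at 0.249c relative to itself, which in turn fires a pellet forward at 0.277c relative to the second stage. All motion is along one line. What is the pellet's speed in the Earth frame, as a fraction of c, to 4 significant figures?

Compose boost 2: (0.249 + 0.537)/(1 + 0.249×0.537) = 0.7860/1.13371 = 0.693297
Compose boost 3: (0.277 + 0.693297)/(1 + 0.277×0.693297) = 0.970297/1.19204 = 0.8140

u ≈ 0.8140c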